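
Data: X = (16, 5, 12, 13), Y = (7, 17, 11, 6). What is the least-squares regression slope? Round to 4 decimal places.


b = sum((xi-xbar)(yi-ybar)) / sum((xi-xbar)^2)
n = 4, xbar = 46/4 = 11.5, ybar = 41/4 = 10.25
Sxy = sum((xi-xbar)(yi-ybar)) = -64.5
Sxx = sum((xi-xbar)^2) = 65
b = Sxy / Sxx = -129/130 ≈ -0.992308

-0.9923


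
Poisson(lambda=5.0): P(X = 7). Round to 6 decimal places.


P = e^(-lam) * lam^k / k!
e^(-5.0) ≈ 0.006737947
lam^k = 5.0^7 = 78125
k! = 7! = 5040
P = 0.006737947 * 78125 / 5040 ≈ 0.104445

0.104445


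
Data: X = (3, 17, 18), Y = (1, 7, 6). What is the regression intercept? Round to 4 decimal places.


a = ybar - b*xbar, where b = sum((xi-xbar)(yi-ybar)) / sum((xi-xbar)^2)
n = 3, xbar = 38/3 ≈ 12.666667, ybar = 14/3 ≈ 4.666667
Sxy = sum((xi-xbar)(yi-ybar)) = 158/3 ≈ 52.666667
Sxx = sum((xi-xbar)^2) = 422/3 ≈ 140.666667
b = Sxy / Sxx = 79/211 ≈ 0.374408
a = 4.666667 - 0.374408 * 12.666667 = -16/211 ≈ -0.075829

-0.0758


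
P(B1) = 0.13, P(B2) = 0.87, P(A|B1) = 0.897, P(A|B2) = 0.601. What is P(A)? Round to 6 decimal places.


P(A) = P(A|B1)*P(B1) + P(A|B2)*P(B2)
P(A|B1)*P(B1) = 0.897 * 0.13 = 0.11661
P(A|B2)*P(B2) = 0.601 * 0.87 = 0.52287
P(A) = 0.11661 + 0.52287 = 0.63948

0.639480


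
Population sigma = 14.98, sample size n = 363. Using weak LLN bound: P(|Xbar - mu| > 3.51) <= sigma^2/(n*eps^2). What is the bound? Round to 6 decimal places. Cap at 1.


bound = min(1, sigma^2/(n*eps^2))
sigma^2 = 14.98^2 = 224.4004
n*eps^2 = 363 * 3.51^2 = 363 * 12.3201 = 4472.1963
sigma^2/(n*eps^2) = 224.4004 / 4472.1963 ≈ 0.05017678

0.050177


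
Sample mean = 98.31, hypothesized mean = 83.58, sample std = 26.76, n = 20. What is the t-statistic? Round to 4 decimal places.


t = (xbar - mu0) / (s/sqrt(n))
xbar - mu0 = 98.31 - 83.58 = 14.73
sqrt(20) ≈ 4.47213595
s/sqrt(n) = 26.76 / 4.47213595 ≈ 5.98371791
t = 14.73 / 5.98371791 ≈ 2.461680

2.4617


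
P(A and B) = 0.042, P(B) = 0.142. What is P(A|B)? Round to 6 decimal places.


P(A|B) = P(A and B) / P(B) = 0.042 / 0.142 = 21/71 ≈ 0.29577465

0.295775


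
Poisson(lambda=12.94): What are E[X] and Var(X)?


E[X] = Var(X) = lambda = 12.94

12.94, 12.94


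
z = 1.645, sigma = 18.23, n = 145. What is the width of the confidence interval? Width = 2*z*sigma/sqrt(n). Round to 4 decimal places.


width = 2*z*sigma/sqrt(n)
2*z*sigma = 2 * 1.645 * 18.23 = 59.9767
sqrt(145) ≈ 12.041595
width = 59.9767 / 12.041595 ≈ 4.980794

4.9808


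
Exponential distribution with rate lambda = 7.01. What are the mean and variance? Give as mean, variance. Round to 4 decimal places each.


mean = 1/lam, var = 1/lam^2
mean = 1 / 7.01 = 100/701 ≈ 0.142653
lam^2 = 7.01^2 = 49.1401
var = 1 / 49.1401 ≈ 0.020350

0.1427, 0.0203


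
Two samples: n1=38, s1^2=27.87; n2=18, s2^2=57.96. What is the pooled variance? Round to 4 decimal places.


sp^2 = ((n1-1)*s1^2 + (n2-1)*s2^2)/(n1+n2-2)
(n1-1)*s1^2 = 37 * 27.87 = 1031.19
(n2-1)*s2^2 = 17 * 57.96 = 985.32
numerator = 1031.19 + 985.32 = 2016.51
n1+n2-2 = 54
sp^2 = 2016.51 / 54 = 67217/1800 ≈ 37.342778

37.3428


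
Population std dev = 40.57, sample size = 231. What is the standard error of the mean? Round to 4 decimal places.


SE = sigma / sqrt(n)
sqrt(231) ≈ 15.198684
SE = 40.57 / 15.198684 ≈ 2.669310

2.6693


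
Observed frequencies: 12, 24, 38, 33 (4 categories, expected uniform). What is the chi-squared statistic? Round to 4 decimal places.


chi2 = sum((O-E)^2/E), E = total/4
total = 107, E = 107/4 = 26.75
(12 - 26.75)^2 / 26.75 = 217.5625 / 26.75 = 3481/428 ≈ 8.133178
(24 - 26.75)^2 / 26.75 = 7.5625 / 26.75 = 121/428 ≈ 0.282710
(38 - 26.75)^2 / 26.75 = 126.5625 / 26.75 = 2025/428 ≈ 4.731308
(33 - 26.75)^2 / 26.75 = 39.0625 / 26.75 = 625/428 ≈ 1.460280
chi2 = 1563/107 ≈ 14.607477

14.6075


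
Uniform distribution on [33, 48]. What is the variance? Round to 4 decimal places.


Var = (b-a)^2 / 12
(b-a)^2 = (48 - 33)^2 = 225
Var = 225/12 = 18.75

18.7500


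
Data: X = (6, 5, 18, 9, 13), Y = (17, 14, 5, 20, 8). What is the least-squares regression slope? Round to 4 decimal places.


b = sum((xi-xbar)(yi-ybar)) / sum((xi-xbar)^2)
n = 5, xbar = 51/5 = 10.2, ybar = 64/5 = 12.8
Sxy = sum((xi-xbar)(yi-ybar)) = -106.8
Sxx = sum((xi-xbar)^2) = 114.8
b = Sxy / Sxx = -267/287 ≈ -0.930314

-0.9303


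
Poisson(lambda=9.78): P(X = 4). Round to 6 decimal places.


P = e^(-lam) * lam^k / k!
e^(-9.78) ≈ 0.00005657180
lam^k = 9.78^4 ≈ 9148.616423
k! = 4! = 24
P = 0.00005657180 * 9148.616423 / 24 ≈ 0.021565

0.021565


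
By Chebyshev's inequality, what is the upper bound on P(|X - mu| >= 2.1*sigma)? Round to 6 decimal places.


P <= 1/k^2
k^2 = 2.1^2 = 4.41
1/k^2 = 1 / 4.41 = 100/441 ≈ 0.22675737

0.226757


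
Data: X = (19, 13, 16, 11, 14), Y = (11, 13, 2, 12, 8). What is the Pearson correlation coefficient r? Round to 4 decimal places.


r = sum((xi-xbar)(yi-ybar)) / sqrt(sum((xi-xbar)^2) * sum((yi-ybar)^2))
n = 5, xbar = 73/5 = 14.6, ybar = 46/5 = 9.2
Sxy = sum((xi-xbar)(yi-ybar)) = -17.6
Sxx = sum((xi-xbar)^2) = 37.2
Syy = sum((yi-ybar)^2) = 78.8
sqrt(Sxx*Syy) ≈ 54.142035
r = Sxy / sqrt(Sxx*Syy) = -17.6 / 54.142035 ≈ -0.325071

-0.3251


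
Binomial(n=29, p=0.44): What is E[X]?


E[X] = n*p = 29 * 0.44 = 12.76

12.76


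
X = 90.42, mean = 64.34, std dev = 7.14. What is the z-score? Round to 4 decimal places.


z = (X - mu) / sigma
X - mu = 90.42 - 64.34 = 26.08
z = 26.08 / 7.14 = 1304/357 ≈ 3.652661

3.6527


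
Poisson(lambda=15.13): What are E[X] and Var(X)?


E[X] = Var(X) = lambda = 15.13

15.13, 15.13


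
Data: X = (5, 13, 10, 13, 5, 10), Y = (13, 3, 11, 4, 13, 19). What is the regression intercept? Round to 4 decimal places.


a = ybar - b*xbar, where b = sum((xi-xbar)(yi-ybar)) / sum((xi-xbar)^2)
n = 6, xbar = 56/6 = 28/3 ≈ 9.333333, ybar = 63/6 = 10.5
Sxy = sum((xi-xbar)(yi-ybar)) = -67
Sxx = sum((xi-xbar)^2) = 196/3 ≈ 65.333333
b = Sxy / Sxx = -201/196 ≈ -1.025510
a = 10.5 - (-1.025510) * 9.333333 = 281/14 ≈ 20.071429

20.0714


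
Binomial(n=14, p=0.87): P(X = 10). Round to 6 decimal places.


P = C(n,k) * p^k * (1-p)^(n-k)
C(14,10) = 1001
p^k = 0.87^10 ≈ 0.2484234
(1-p)^(n-k) = 0.13^4 = 0.00028561
P = 1001 * 0.2484234 * 0.00028561 ≈ 0.071023

0.071023


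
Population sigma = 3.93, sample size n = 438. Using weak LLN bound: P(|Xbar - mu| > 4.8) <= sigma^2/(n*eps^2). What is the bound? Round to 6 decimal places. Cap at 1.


bound = min(1, sigma^2/(n*eps^2))
sigma^2 = 3.93^2 = 15.4449
n*eps^2 = 438 * 4.8^2 = 438 * 23.04 = 10091.52
sigma^2/(n*eps^2) = 15.4449 / 10091.52 ≈ 0.00153048

0.001530


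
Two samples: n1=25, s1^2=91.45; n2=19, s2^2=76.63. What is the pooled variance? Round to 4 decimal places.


sp^2 = ((n1-1)*s1^2 + (n2-1)*s2^2)/(n1+n2-2)
(n1-1)*s1^2 = 24 * 91.45 = 2194.8
(n2-1)*s2^2 = 18 * 76.63 = 1379.34
numerator = 2194.8 + 1379.34 = 3574.14
n1+n2-2 = 42
sp^2 = 3574.14 / 42 = 59569/700 ≈ 85.098571

85.0986


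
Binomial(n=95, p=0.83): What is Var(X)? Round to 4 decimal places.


Var = n*p*(1-p) = 95 * 0.83 * 0.17 = 13.4045

13.4045


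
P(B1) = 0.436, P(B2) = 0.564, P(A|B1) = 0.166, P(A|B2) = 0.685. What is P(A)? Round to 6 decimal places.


P(A) = P(A|B1)*P(B1) + P(A|B2)*P(B2)
P(A|B1)*P(B1) = 0.166 * 0.436 = 0.072376
P(A|B2)*P(B2) = 0.685 * 0.564 = 0.38634
P(A) = 0.072376 + 0.38634 = 0.458716

0.458716


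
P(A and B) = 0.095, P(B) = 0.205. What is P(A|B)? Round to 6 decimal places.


P(A|B) = P(A and B) / P(B) = 0.095 / 0.205 = 19/41 ≈ 0.46341463

0.463415


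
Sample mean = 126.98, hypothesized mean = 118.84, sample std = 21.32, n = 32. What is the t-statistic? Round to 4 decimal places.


t = (xbar - mu0) / (s/sqrt(n))
xbar - mu0 = 126.98 - 118.84 = 8.14
sqrt(32) ≈ 5.65685425
s/sqrt(n) = 21.32 / 5.65685425 ≈ 3.76887914
t = 8.14 / 3.76887914 ≈ 2.159793

2.1598


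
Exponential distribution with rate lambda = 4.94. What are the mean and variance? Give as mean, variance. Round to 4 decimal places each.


mean = 1/lam, var = 1/lam^2
mean = 1 / 4.94 = 50/247 ≈ 0.202429
lam^2 = 4.94^2 = 24.4036
var = 1 / 24.4036 ≈ 0.040978

0.2024, 0.0410


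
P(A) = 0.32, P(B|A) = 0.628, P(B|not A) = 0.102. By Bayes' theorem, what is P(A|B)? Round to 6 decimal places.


P(A|B) = P(B|A)*P(A) / P(B), P(B) = P(B|A)*P(A) + P(B|not A)*P(not A)
P(B|A)*P(A) = 0.628 * 0.32 = 0.20096
P(B|not A)*P(not A) = 0.102 * 0.68 = 0.06936
P(B) = 0.20096 + 0.06936 = 0.27032
P(A|B) = 0.20096 / 0.27032 = 2512/3379 ≈ 0.74341521

0.743415


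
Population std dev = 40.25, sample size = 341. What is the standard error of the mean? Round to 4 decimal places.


SE = sigma / sqrt(n)
sqrt(341) ≈ 18.466185
SE = 40.25 / 18.466185 ≈ 2.179660

2.1797


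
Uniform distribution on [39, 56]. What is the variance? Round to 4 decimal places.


Var = (b-a)^2 / 12
(b-a)^2 = (56 - 39)^2 = 289
Var = 289/12 ≈ 24.083333

24.0833


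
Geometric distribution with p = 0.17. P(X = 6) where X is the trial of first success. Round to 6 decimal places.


P = (1-p)^(k-1) * p
(1-p)^(k-1) = 0.83^5 ≈ 0.3939041
P = 0.3939041 * 0.17 ≈ 0.06696369

0.066964


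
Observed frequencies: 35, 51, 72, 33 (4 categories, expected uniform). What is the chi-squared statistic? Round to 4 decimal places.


chi2 = sum((O-E)^2/E), E = total/4
total = 191, E = 191/4 = 47.75
(35 - 47.75)^2 / 47.75 = 162.5625 / 47.75 = 2601/764 ≈ 3.404450
(51 - 47.75)^2 / 47.75 = 10.5625 / 47.75 = 169/764 ≈ 0.221204
(72 - 47.75)^2 / 47.75 = 588.0625 / 47.75 = 9409/764 ≈ 12.315445
(33 - 47.75)^2 / 47.75 = 217.5625 / 47.75 = 3481/764 ≈ 4.556283
chi2 = 3915/191 ≈ 20.497382

20.4974


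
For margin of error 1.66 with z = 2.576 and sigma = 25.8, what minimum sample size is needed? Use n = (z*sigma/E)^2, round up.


z*sigma/E = 2.576 * 25.8 / 1.66 = 83076/2075 ≈ 40.036627
(z*sigma/E)^2 ≈ 1602.931462
round up: n = 1603

1603


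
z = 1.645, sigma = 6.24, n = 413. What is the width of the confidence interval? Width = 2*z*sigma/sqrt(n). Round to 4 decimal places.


width = 2*z*sigma/sqrt(n)
2*z*sigma = 2 * 1.645 * 6.24 = 20.5296
sqrt(413) ≈ 20.322401
width = 20.5296 / 20.322401 ≈ 1.010196

1.0102


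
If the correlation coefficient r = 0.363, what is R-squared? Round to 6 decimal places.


R^2 = r^2 = (0.363)^2 = 0.131769

0.131769


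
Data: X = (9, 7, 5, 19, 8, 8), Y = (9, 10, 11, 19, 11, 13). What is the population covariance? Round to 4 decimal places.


Cov = (1/n)*sum((xi-xbar)(yi-ybar))
n = 6, xbar = 56/6 = 28/3 ≈ 9.333333, ybar = 73/6 ≈ 12.166667
sum((xi-xbar)(yi-ybar)) = 233/3 ≈ 77.666667
Cov = 77.666667 / 6 = 233/18 ≈ 12.944444

12.9444


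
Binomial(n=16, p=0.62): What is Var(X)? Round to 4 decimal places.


Var = n*p*(1-p) = 16 * 0.62 * 0.38 = 3.7696

3.7696


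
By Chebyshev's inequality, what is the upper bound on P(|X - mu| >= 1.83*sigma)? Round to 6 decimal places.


P <= 1/k^2
k^2 = 1.83^2 = 3.3489
1/k^2 = 1 / 3.3489 ≈ 0.29860551

0.298606


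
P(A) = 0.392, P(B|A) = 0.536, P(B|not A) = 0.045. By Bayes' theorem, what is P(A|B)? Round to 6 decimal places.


P(A|B) = P(B|A)*P(A) / P(B), P(B) = P(B|A)*P(A) + P(B|not A)*P(not A)
P(B|A)*P(A) = 0.536 * 0.392 = 0.210112
P(B|not A)*P(not A) = 0.045 * 0.608 = 0.02736
P(B) = 0.210112 + 0.02736 = 0.237472
P(A|B) = 0.210112 / 0.237472 = 6566/7421 ≈ 0.88478642

0.884786


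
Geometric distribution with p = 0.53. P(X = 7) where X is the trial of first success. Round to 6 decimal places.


P = (1-p)^(k-1) * p
(1-p)^(k-1) = 0.47^6 ≈ 0.01077922
P = 0.01077922 * 0.53 ≈ 0.005712984

0.005713


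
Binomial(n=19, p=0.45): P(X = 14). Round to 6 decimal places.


P = C(n,k) * p^k * (1-p)^(n-k)
C(19,14) = 11628
p^k = 0.45^14 ≈ 0.00001396289
(1-p)^(n-k) = 0.55^5 ≈ 0.05032844
P = 11628 * 0.00001396289 * 0.05032844 ≈ 0.008171

0.008171


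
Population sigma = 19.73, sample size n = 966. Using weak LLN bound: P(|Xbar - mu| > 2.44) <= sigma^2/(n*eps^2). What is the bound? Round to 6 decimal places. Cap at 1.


bound = min(1, sigma^2/(n*eps^2))
sigma^2 = 19.73^2 = 389.2729
n*eps^2 = 966 * 2.44^2 = 966 * 5.9536 = 5751.1776
sigma^2/(n*eps^2) = 389.2729 / 5751.1776 ≈ 0.06768577

0.067686


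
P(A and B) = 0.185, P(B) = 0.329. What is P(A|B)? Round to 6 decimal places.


P(A|B) = P(A and B) / P(B) = 0.185 / 0.329 = 185/329 ≈ 0.56231003

0.562310


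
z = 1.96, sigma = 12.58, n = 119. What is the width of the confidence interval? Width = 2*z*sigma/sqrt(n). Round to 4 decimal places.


width = 2*z*sigma/sqrt(n)
2*z*sigma = 2 * 1.96 * 12.58 = 49.3136
sqrt(119) ≈ 10.908712
width = 49.3136 / 10.908712 ≈ 4.520570

4.5206


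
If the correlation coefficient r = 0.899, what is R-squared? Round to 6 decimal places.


R^2 = r^2 = (0.899)^2 = 0.808201

0.808201


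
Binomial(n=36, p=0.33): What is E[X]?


E[X] = n*p = 36 * 0.33 = 11.88

11.88


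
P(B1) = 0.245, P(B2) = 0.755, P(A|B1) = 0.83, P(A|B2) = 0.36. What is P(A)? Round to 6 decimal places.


P(A) = P(A|B1)*P(B1) + P(A|B2)*P(B2)
P(A|B1)*P(B1) = 0.83 * 0.245 = 0.20335
P(A|B2)*P(B2) = 0.36 * 0.755 = 0.2718
P(A) = 0.20335 + 0.2718 = 0.47515

0.475150


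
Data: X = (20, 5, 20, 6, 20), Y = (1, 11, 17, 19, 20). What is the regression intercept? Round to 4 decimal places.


a = ybar - b*xbar, where b = sum((xi-xbar)(yi-ybar)) / sum((xi-xbar)^2)
n = 5, xbar = 71/5 = 14.2, ybar = 68/5 = 13.6
Sxy = sum((xi-xbar)(yi-ybar)) = -36.6
Sxx = sum((xi-xbar)^2) = 252.8
b = Sxy / Sxx = -183/1264 ≈ -0.144778
a = 13.6 - (-0.144778) * 14.2 = 19789/1264 ≈ 15.655854

15.6559


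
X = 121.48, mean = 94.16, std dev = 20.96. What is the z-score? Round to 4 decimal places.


z = (X - mu) / sigma
X - mu = 121.48 - 94.16 = 27.32
z = 27.32 / 20.96 = 683/524 ≈ 1.303435

1.3034


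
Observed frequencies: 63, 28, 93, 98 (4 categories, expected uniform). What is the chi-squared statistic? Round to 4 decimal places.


chi2 = sum((O-E)^2/E), E = total/4
total = 282, E = 282/4 = 70.5
(63 - 70.5)^2 / 70.5 = 56.25 / 70.5 = 75/94 ≈ 0.797872
(28 - 70.5)^2 / 70.5 = 1806.25 / 70.5 = 7225/282 ≈ 25.620567
(93 - 70.5)^2 / 70.5 = 506.25 / 70.5 = 675/94 ≈ 7.180851
(98 - 70.5)^2 / 70.5 = 756.25 / 70.5 = 3025/282 ≈ 10.726950
chi2 = 6250/141 ≈ 44.326241

44.3262


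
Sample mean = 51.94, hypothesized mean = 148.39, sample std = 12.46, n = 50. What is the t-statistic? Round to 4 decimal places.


t = (xbar - mu0) / (s/sqrt(n))
xbar - mu0 = 51.94 - 148.39 = -96.45
sqrt(50) ≈ 7.07106781
s/sqrt(n) = 12.46 / 7.07106781 ≈ 1.76211010
t = -96.45 / 1.76211010 ≈ -54.735513

-54.7355


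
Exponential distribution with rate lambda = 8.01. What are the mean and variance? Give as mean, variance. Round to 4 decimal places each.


mean = 1/lam, var = 1/lam^2
mean = 1 / 8.01 = 100/801 ≈ 0.124844
lam^2 = 8.01^2 = 64.1601
var = 1 / 64.1601 ≈ 0.015586

0.1248, 0.0156


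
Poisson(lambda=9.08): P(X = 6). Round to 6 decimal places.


P = e^(-lam) * lam^k / k!
e^(-9.08) ≈ 0.0001139216
lam^k = 9.08^6 ≈ 560421.890904
k! = 6! = 720
P = 0.0001139216 * 560421.890904 / 720 ≈ 0.088672

0.088672


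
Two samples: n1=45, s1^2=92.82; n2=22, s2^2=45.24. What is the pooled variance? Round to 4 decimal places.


sp^2 = ((n1-1)*s1^2 + (n2-1)*s2^2)/(n1+n2-2)
(n1-1)*s1^2 = 44 * 92.82 = 4084.08
(n2-1)*s2^2 = 21 * 45.24 = 950.04
numerator = 4084.08 + 950.04 = 5034.12
n1+n2-2 = 65
sp^2 = 5034.12 / 65 = 77.448

77.4480


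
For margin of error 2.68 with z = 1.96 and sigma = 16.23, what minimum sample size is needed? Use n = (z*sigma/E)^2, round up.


z*sigma/E = 1.96 * 16.23 / 2.68 = 79527/6700 ≈ 11.869701
(z*sigma/E)^2 ≈ 140.889814
round up: n = 141

141


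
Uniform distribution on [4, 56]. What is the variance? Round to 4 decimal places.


Var = (b-a)^2 / 12
(b-a)^2 = (56 - 4)^2 = 2704
Var = 2704/12 ≈ 225.333333

225.3333


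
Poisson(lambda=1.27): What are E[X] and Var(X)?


E[X] = Var(X) = lambda = 1.27

1.27, 1.27


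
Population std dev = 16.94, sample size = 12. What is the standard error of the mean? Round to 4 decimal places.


SE = sigma / sqrt(n)
sqrt(12) ≈ 3.464102
SE = 16.94 / 3.464102 ≈ 4.890157

4.8902


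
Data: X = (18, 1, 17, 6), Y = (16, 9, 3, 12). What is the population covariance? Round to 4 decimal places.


Cov = (1/n)*sum((xi-xbar)(yi-ybar))
n = 4, xbar = 42/4 = 10.5, ybar = 40/4 = 10
sum((xi-xbar)(yi-ybar)) = 0
Cov = 0 / 4 = 0

0.0000


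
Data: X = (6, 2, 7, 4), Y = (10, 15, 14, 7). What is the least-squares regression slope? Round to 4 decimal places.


b = sum((xi-xbar)(yi-ybar)) / sum((xi-xbar)^2)
n = 4, xbar = 19/4 = 4.75, ybar = 46/4 = 11.5
Sxy = sum((xi-xbar)(yi-ybar)) = -2.5
Sxx = sum((xi-xbar)^2) = 14.75
b = Sxy / Sxx = -10/59 ≈ -0.169492

-0.1695


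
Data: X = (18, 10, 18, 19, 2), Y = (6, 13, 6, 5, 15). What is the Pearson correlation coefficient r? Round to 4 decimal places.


r = sum((xi-xbar)(yi-ybar)) / sqrt(sum((xi-xbar)^2) * sum((yi-ybar)^2))
n = 5, xbar = 67/5 = 13.4, ybar = 45/5 = 9
Sxy = sum((xi-xbar)(yi-ybar)) = -132
Sxx = sum((xi-xbar)^2) = 215.2
Syy = sum((yi-ybar)^2) = 86
sqrt(Sxx*Syy) ≈ 136.041170
r = Sxy / sqrt(Sxx*Syy) = -132 / 136.041170 ≈ -0.970295

-0.9703


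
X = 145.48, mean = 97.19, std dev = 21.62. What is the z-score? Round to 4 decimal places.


z = (X - mu) / sigma
X - mu = 145.48 - 97.19 = 48.29
z = 48.29 / 21.62 = 4829/2162 ≈ 2.233580

2.2336


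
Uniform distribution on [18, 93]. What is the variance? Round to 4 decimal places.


Var = (b-a)^2 / 12
(b-a)^2 = (93 - 18)^2 = 5625
Var = 5625/12 = 468.75

468.7500


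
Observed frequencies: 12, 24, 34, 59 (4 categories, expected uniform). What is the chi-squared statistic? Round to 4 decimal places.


chi2 = sum((O-E)^2/E), E = total/4
total = 129, E = 129/4 = 32.25
(12 - 32.25)^2 / 32.25 = 410.0625 / 32.25 = 2187/172 ≈ 12.715116
(24 - 32.25)^2 / 32.25 = 68.0625 / 32.25 = 363/172 ≈ 2.110465
(34 - 32.25)^2 / 32.25 = 3.0625 / 32.25 = 49/516 ≈ 0.094961
(59 - 32.25)^2 / 32.25 = 715.5625 / 32.25 = 11449/516 ≈ 22.187984
chi2 = 4787/129 ≈ 37.108527

37.1085


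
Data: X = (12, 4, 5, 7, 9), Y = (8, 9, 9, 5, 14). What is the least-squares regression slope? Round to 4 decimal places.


b = sum((xi-xbar)(yi-ybar)) / sum((xi-xbar)^2)
n = 5, xbar = 37/5 = 7.4, ybar = 45/5 = 9
Sxy = sum((xi-xbar)(yi-ybar)) = 5
Sxx = sum((xi-xbar)^2) = 41.2
b = Sxy / Sxx = 25/206 ≈ 0.121359

0.1214


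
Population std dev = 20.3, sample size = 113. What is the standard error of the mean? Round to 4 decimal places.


SE = sigma / sqrt(n)
sqrt(113) ≈ 10.630146
SE = 20.3 / 10.630146 ≈ 1.909663

1.9097


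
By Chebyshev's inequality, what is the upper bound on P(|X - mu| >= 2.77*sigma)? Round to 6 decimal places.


P <= 1/k^2
k^2 = 2.77^2 = 7.6729
1/k^2 = 1 / 7.6729 ≈ 0.13032882

0.130329


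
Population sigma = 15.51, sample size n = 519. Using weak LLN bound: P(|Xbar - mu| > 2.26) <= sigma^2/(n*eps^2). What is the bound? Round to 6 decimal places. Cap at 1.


bound = min(1, sigma^2/(n*eps^2))
sigma^2 = 15.51^2 = 240.5601
n*eps^2 = 519 * 2.26^2 = 519 * 5.1076 = 2650.8444
sigma^2/(n*eps^2) = 240.5601 / 2650.8444 ≈ 0.09074848

0.090748


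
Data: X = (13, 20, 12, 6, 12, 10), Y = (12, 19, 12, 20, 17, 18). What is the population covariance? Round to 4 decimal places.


Cov = (1/n)*sum((xi-xbar)(yi-ybar))
n = 6, xbar = 73/6 ≈ 12.166667, ybar = 98/6 = 49/3 ≈ 16.333333
sum((xi-xbar)(yi-ybar)) = -25/3 ≈ -8.333333
Cov = -8.333333 / 6 = -25/18 ≈ -1.388889

-1.3889


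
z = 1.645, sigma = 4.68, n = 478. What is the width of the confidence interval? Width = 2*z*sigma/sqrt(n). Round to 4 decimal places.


width = 2*z*sigma/sqrt(n)
2*z*sigma = 2 * 1.645 * 4.68 = 15.3972
sqrt(478) ≈ 21.863211
width = 15.3972 / 21.863211 ≈ 0.704252

0.7043


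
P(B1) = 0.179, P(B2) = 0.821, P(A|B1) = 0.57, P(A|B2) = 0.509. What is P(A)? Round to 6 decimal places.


P(A) = P(A|B1)*P(B1) + P(A|B2)*P(B2)
P(A|B1)*P(B1) = 0.57 * 0.179 = 0.10203
P(A|B2)*P(B2) = 0.509 * 0.821 = 0.417889
P(A) = 0.10203 + 0.417889 = 0.519919

0.519919


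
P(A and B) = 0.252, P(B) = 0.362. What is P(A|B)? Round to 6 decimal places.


P(A|B) = P(A and B) / P(B) = 0.252 / 0.362 = 126/181 ≈ 0.69613260

0.696133


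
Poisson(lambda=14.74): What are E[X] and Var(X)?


E[X] = Var(X) = lambda = 14.74

14.74, 14.74


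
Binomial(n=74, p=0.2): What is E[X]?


E[X] = n*p = 74 * 0.2 = 14.8

14.8


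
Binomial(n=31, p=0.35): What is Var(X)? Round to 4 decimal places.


Var = n*p*(1-p) = 31 * 0.35 * 0.65 = 7.0525

7.0525


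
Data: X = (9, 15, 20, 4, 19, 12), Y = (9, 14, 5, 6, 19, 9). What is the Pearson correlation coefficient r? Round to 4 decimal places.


r = sum((xi-xbar)(yi-ybar)) / sqrt(sum((xi-xbar)^2) * sum((yi-ybar)^2))
n = 6, xbar = 79/6 ≈ 13.166667, ybar = 62/6 = 31/3 ≈ 10.333333
Sxy = sum((xi-xbar)(yi-ybar)) = 203/3 ≈ 67.666667
Sxx = sum((xi-xbar)^2) = 1121/6 ≈ 186.833333
Syy = sum((yi-ybar)^2) = 418/3 ≈ 139.333333
sqrt(Sxx*Syy) ≈ 161.344697
r = Sxy / sqrt(Sxx*Syy) = 67.666667 / 161.344697 ≈ 0.419392

0.4194


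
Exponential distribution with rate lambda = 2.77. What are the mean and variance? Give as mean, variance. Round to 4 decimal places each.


mean = 1/lam, var = 1/lam^2
mean = 1 / 2.77 = 100/277 ≈ 0.361011
lam^2 = 2.77^2 = 7.6729
var = 1 / 7.6729 ≈ 0.130329

0.3610, 0.1303


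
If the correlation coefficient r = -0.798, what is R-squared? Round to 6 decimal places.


R^2 = r^2 = (-0.798)^2 = 0.636804

0.636804


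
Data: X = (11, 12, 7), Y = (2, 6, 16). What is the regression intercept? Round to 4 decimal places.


a = ybar - b*xbar, where b = sum((xi-xbar)(yi-ybar)) / sum((xi-xbar)^2)
n = 3, xbar = 30/3 = 10, ybar = 24/3 = 8
Sxy = sum((xi-xbar)(yi-ybar)) = -34
Sxx = sum((xi-xbar)^2) = 14
b = Sxy / Sxx = -17/7 ≈ -2.428571
a = 8 - (-2.428571) * 10 = 226/7 ≈ 32.285714

32.2857


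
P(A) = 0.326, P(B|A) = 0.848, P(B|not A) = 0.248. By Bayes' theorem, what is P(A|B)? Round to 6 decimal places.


P(A|B) = P(B|A)*P(A) / P(B), P(B) = P(B|A)*P(A) + P(B|not A)*P(not A)
P(B|A)*P(A) = 0.848 * 0.326 = 0.276448
P(B|not A)*P(not A) = 0.248 * 0.674 = 0.167152
P(B) = 0.276448 + 0.167152 = 0.4436
P(A|B) = 0.276448 / 0.4436 ≈ 0.62319206

0.623192


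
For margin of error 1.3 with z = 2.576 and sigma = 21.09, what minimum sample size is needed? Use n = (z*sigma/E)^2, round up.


z*sigma/E = 2.576 * 21.09 / 1.3 = 339549/8125 ≈ 41.790646
(z*sigma/E)^2 ≈ 1746.458106
round up: n = 1747

1747


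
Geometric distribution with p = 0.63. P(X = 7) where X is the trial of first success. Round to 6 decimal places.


P = (1-p)^(k-1) * p
(1-p)^(k-1) = 0.37^6 ≈ 0.002565726
P = 0.002565726 * 0.63 ≈ 0.001616408

0.001616


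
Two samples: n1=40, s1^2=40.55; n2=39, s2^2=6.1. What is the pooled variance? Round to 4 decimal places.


sp^2 = ((n1-1)*s1^2 + (n2-1)*s2^2)/(n1+n2-2)
(n1-1)*s1^2 = 39 * 40.55 = 1581.45
(n2-1)*s2^2 = 38 * 6.1 = 231.8
numerator = 1581.45 + 231.8 = 1813.25
n1+n2-2 = 77
sp^2 = 1813.25 / 77 = 7253/308 ≈ 23.548701

23.5487


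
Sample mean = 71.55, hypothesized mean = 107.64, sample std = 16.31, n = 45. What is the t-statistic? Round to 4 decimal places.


t = (xbar - mu0) / (s/sqrt(n))
xbar - mu0 = 71.55 - 107.64 = -36.09
sqrt(45) ≈ 6.70820393
s/sqrt(n) = 16.31 / 6.70820393 ≈ 2.43135125
t = -36.09 / 2.43135125 ≈ -14.843598

-14.8436


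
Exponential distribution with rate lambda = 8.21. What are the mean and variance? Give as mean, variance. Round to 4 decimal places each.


mean = 1/lam, var = 1/lam^2
mean = 1 / 8.21 = 100/821 ≈ 0.121803
lam^2 = 8.21^2 = 67.4041
var = 1 / 67.4041 ≈ 0.014836

0.1218, 0.0148


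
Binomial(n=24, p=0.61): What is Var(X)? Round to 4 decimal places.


Var = n*p*(1-p) = 24 * 0.61 * 0.39 = 5.7096

5.7096


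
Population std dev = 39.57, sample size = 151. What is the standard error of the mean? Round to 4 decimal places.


SE = sigma / sqrt(n)
sqrt(151) ≈ 12.288206
SE = 39.57 / 12.288206 ≈ 3.220161

3.2202


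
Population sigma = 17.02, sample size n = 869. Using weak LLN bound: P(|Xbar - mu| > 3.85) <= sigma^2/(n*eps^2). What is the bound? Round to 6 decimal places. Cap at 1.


bound = min(1, sigma^2/(n*eps^2))
sigma^2 = 17.02^2 = 289.6804
n*eps^2 = 869 * 3.85^2 = 869 * 14.8225 = 12880.7525
sigma^2/(n*eps^2) = 289.6804 / 12880.7525 ≈ 0.02248940

0.022489


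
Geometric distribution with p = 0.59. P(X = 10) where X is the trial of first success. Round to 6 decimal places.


P = (1-p)^(k-1) * p
(1-p)^(k-1) = 0.41^9 ≈ 0.0003273819
P = 0.0003273819 * 0.59 ≈ 0.0001931553

0.000193


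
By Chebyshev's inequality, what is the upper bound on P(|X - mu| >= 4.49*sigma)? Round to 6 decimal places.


P <= 1/k^2
k^2 = 4.49^2 = 20.1601
1/k^2 = 1 / 20.1601 ≈ 0.04960293

0.049603


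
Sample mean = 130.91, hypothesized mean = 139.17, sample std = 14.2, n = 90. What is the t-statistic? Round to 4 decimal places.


t = (xbar - mu0) / (s/sqrt(n))
xbar - mu0 = 130.91 - 139.17 = -8.26
sqrt(90) ≈ 9.48683298
s/sqrt(n) = 14.2 / 9.48683298 ≈ 1.49681143
t = -8.26 / 1.49681143 ≈ -5.518397

-5.5184


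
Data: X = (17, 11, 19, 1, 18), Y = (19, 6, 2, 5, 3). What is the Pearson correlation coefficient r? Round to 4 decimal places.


r = sum((xi-xbar)(yi-ybar)) / sqrt(sum((xi-xbar)^2) * sum((yi-ybar)^2))
n = 5, xbar = 66/5 = 13.2, ybar = 35/5 = 7
Sxy = sum((xi-xbar)(yi-ybar)) = 24
Sxx = sum((xi-xbar)^2) = 224.8
Syy = sum((yi-ybar)^2) = 190
sqrt(Sxx*Syy) ≈ 206.668817
r = Sxy / sqrt(Sxx*Syy) = 24 / 206.668817 ≈ 0.116128

0.1161


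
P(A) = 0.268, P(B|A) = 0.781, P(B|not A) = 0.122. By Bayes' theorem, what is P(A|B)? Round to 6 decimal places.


P(A|B) = P(B|A)*P(A) / P(B), P(B) = P(B|A)*P(A) + P(B|not A)*P(not A)
P(B|A)*P(A) = 0.781 * 0.268 = 0.209308
P(B|not A)*P(not A) = 0.122 * 0.732 = 0.089304
P(B) = 0.209308 + 0.089304 = 0.298612
P(A|B) = 0.209308 / 0.298612 ≈ 0.70093633

0.700936


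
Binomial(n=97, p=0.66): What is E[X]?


E[X] = n*p = 97 * 0.66 = 64.02

64.02


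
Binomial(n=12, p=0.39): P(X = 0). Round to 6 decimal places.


P = C(n,k) * p^k * (1-p)^(n-k)
C(12,0) = 1
p^k = 0.39^0 = 1
(1-p)^(n-k) = 0.61^12 ≈ 0.002654349
P = 1 * 1 * 0.002654349 ≈ 0.002654

0.002654


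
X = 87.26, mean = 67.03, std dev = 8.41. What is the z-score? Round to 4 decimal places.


z = (X - mu) / sigma
X - mu = 87.26 - 67.03 = 20.23
z = 20.23 / 8.41 = 2023/841 ≈ 2.405470

2.4055


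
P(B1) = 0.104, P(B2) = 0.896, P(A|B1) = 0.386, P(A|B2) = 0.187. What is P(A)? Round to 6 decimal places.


P(A) = P(A|B1)*P(B1) + P(A|B2)*P(B2)
P(A|B1)*P(B1) = 0.386 * 0.104 = 0.040144
P(A|B2)*P(B2) = 0.187 * 0.896 = 0.167552
P(A) = 0.040144 + 0.167552 = 0.207696

0.207696


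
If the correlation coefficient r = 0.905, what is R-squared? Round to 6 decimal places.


R^2 = r^2 = (0.905)^2 = 0.819025

0.819025


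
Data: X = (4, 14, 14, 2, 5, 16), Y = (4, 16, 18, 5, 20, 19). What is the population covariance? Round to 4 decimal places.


Cov = (1/n)*sum((xi-xbar)(yi-ybar))
n = 6, xbar = 55/6 ≈ 9.166667, ybar = 82/6 = 41/3 ≈ 13.666667
sum((xi-xbar)(yi-ybar)) = 463/3 ≈ 154.333333
Cov = 154.333333 / 6 = 463/18 ≈ 25.722222

25.7222


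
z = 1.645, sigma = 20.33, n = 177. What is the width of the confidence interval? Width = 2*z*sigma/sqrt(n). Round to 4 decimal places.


width = 2*z*sigma/sqrt(n)
2*z*sigma = 2 * 1.645 * 20.33 = 66.8857
sqrt(177) ≈ 13.304135
width = 66.8857 / 13.304135 ≈ 5.027437

5.0274


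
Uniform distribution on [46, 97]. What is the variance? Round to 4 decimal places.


Var = (b-a)^2 / 12
(b-a)^2 = (97 - 46)^2 = 2601
Var = 2601/12 = 216.75

216.7500


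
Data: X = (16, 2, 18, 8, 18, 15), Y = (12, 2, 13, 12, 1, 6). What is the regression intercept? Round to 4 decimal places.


a = ybar - b*xbar, where b = sum((xi-xbar)(yi-ybar)) / sum((xi-xbar)^2)
n = 6, xbar = 77/6 ≈ 12.833333, ybar = 46/6 = 23/3 ≈ 7.666667
Sxy = sum((xi-xbar)(yi-ybar)) = 131/3 ≈ 43.666667
Sxx = sum((xi-xbar)^2) = 1253/6 ≈ 208.833333
b = Sxy / Sxx = 262/1253 ≈ 0.209098
a = 7.666667 - 0.209098 * 12.833333 = 892/179 ≈ 4.983240

4.9832


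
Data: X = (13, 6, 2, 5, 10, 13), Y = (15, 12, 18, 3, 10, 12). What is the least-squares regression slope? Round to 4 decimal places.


b = sum((xi-xbar)(yi-ybar)) / sum((xi-xbar)^2)
n = 6, xbar = 49/6 ≈ 8.166667, ybar = 70/6 = 35/3 ≈ 11.666667
Sxy = sum((xi-xbar)(yi-ybar)) = 7/3 ≈ 2.333333
Sxx = sum((xi-xbar)^2) = 617/6 ≈ 102.833333
b = Sxy / Sxx = 14/617 ≈ 0.022690

0.0227


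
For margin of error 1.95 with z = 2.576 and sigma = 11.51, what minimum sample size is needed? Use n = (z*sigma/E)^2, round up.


z*sigma/E = 2.576 * 11.51 / 1.95 ≈ 15.205005
(z*sigma/E)^2 ≈ 231.192181
round up: n = 232

232


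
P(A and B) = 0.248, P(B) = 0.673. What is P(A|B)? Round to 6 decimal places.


P(A|B) = P(A and B) / P(B) = 0.248 / 0.673 = 248/673 ≈ 0.36849926

0.368499


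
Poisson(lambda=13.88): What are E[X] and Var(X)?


E[X] = Var(X) = lambda = 13.88

13.88, 13.88


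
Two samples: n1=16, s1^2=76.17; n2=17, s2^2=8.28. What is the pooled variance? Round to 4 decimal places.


sp^2 = ((n1-1)*s1^2 + (n2-1)*s2^2)/(n1+n2-2)
(n1-1)*s1^2 = 15 * 76.17 = 1142.55
(n2-1)*s2^2 = 16 * 8.28 = 132.48
numerator = 1142.55 + 132.48 = 1275.03
n1+n2-2 = 31
sp^2 = 1275.03 / 31 = 41.13

41.1300


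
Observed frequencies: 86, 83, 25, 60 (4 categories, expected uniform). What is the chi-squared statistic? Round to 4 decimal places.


chi2 = sum((O-E)^2/E), E = total/4
total = 254, E = 254/4 = 63.5
(86 - 63.5)^2 / 63.5 = 506.25 / 63.5 = 2025/254 ≈ 7.972441
(83 - 63.5)^2 / 63.5 = 380.25 / 63.5 = 1521/254 ≈ 5.988189
(25 - 63.5)^2 / 63.5 = 1482.25 / 63.5 = 5929/254 ≈ 23.342520
(60 - 63.5)^2 / 63.5 = 12.25 / 63.5 = 49/254 ≈ 0.192913
chi2 = 4762/127 ≈ 37.496063

37.4961


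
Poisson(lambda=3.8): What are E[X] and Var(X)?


E[X] = Var(X) = lambda = 3.8

3.8, 3.8


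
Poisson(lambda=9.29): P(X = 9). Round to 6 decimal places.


P = e^(-lam) * lam^k / k!
e^(-9.29) ≈ 0.00009234306
lam^k = 9.29^9 ≈ 515396453.673231
k! = 9! = 362880
P = 0.00009234306 * 515396453.673231 / 362880 ≈ 0.131154

0.131154


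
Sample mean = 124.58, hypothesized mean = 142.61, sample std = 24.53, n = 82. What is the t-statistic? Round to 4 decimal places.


t = (xbar - mu0) / (s/sqrt(n))
xbar - mu0 = 124.58 - 142.61 = -18.03
sqrt(82) ≈ 9.05538514
s/sqrt(n) = 24.53 / 9.05538514 ≈ 2.70888533
t = -18.03 / 2.70888533 ≈ -6.655874

-6.6559


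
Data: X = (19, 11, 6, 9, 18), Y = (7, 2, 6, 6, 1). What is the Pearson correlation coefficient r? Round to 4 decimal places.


r = sum((xi-xbar)(yi-ybar)) / sqrt(sum((xi-xbar)^2) * sum((yi-ybar)^2))
n = 5, xbar = 63/5 = 12.6, ybar = 22/5 = 4.4
Sxy = sum((xi-xbar)(yi-ybar)) = -14.2
Sxx = sum((xi-xbar)^2) = 129.2
Syy = sum((yi-ybar)^2) = 29.2
sqrt(Sxx*Syy) ≈ 61.421820
r = Sxy / sqrt(Sxx*Syy) = -14.2 / 61.421820 ≈ -0.231188

-0.2312


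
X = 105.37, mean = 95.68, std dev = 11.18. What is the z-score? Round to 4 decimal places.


z = (X - mu) / sigma
X - mu = 105.37 - 95.68 = 9.69
z = 9.69 / 11.18 = 969/1118 ≈ 0.866726

0.8667


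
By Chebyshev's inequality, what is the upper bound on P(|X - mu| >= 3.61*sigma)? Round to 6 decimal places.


P <= 1/k^2
k^2 = 3.61^2 = 13.0321
1/k^2 = 1 / 13.0321 ≈ 0.07673360

0.076734


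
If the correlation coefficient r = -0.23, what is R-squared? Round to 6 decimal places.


R^2 = r^2 = (-0.23)^2 = 0.0529

0.052900


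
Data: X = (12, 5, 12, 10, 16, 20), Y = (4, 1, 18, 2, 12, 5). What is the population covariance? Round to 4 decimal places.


Cov = (1/n)*sum((xi-xbar)(yi-ybar))
n = 6, xbar = 75/6 = 12.5, ybar = 42/6 = 7
sum((xi-xbar)(yi-ybar)) = 56
Cov = 56 / 6 = 28/3 ≈ 9.333333

9.3333


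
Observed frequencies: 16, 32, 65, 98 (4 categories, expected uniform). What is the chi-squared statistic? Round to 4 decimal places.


chi2 = sum((O-E)^2/E), E = total/4
total = 211, E = 211/4 = 52.75
(16 - 52.75)^2 / 52.75 = 1350.5625 / 52.75 = 21609/844 ≈ 25.603081
(32 - 52.75)^2 / 52.75 = 430.5625 / 52.75 = 6889/844 ≈ 8.162322
(65 - 52.75)^2 / 52.75 = 150.0625 / 52.75 = 2401/844 ≈ 2.844787
(98 - 52.75)^2 / 52.75 = 2047.5625 / 52.75 = 32761/844 ≈ 38.816351
chi2 = 15915/211 ≈ 75.426540

75.4265


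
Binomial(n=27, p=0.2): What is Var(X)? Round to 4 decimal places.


Var = n*p*(1-p) = 27 * 0.2 * 0.8 = 4.32

4.3200


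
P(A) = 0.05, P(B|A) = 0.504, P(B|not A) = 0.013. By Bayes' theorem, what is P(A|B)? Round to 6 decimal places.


P(A|B) = P(B|A)*P(A) / P(B), P(B) = P(B|A)*P(A) + P(B|not A)*P(not A)
P(B|A)*P(A) = 0.504 * 0.05 = 0.0252
P(B|not A)*P(not A) = 0.013 * 0.95 = 0.01235
P(B) = 0.0252 + 0.01235 = 0.03755
P(A|B) = 0.0252 / 0.03755 = 504/751 ≈ 0.67110519

0.671105


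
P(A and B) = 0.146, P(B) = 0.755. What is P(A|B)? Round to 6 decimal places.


P(A|B) = P(A and B) / P(B) = 0.146 / 0.755 = 146/755 ≈ 0.19337748

0.193377


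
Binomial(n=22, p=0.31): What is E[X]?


E[X] = n*p = 22 * 0.31 = 6.82

6.82


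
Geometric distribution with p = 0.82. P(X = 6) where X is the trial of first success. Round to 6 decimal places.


P = (1-p)^(k-1) * p
(1-p)^(k-1) = 0.18^5 = 0.0001889568
P = 0.0001889568 * 0.82 ≈ 0.0001549446

0.000155


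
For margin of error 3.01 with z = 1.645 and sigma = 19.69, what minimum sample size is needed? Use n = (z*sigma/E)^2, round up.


z*sigma/E = 1.645 * 19.69 / 3.01 = 92543/8600 ≈ 10.760814
(z*sigma/E)^2 ≈ 115.795117
round up: n = 116

116


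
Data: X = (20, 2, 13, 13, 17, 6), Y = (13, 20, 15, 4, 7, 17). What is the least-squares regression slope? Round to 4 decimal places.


b = sum((xi-xbar)(yi-ybar)) / sum((xi-xbar)^2)
n = 6, xbar = 71/6 ≈ 11.833333, ybar = 76/6 = 38/3 ≈ 12.666667
Sxy = sum((xi-xbar)(yi-ybar)) = -394/3 ≈ -131.333333
Sxx = sum((xi-xbar)^2) = 1361/6 ≈ 226.833333
b = Sxy / Sxx = -788/1361 ≈ -0.578986

-0.5790


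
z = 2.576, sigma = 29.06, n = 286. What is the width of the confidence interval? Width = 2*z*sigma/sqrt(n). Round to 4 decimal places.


width = 2*z*sigma/sqrt(n)
2*z*sigma = 2 * 2.576 * 29.06 = 149.71712
sqrt(286) ≈ 16.911535
width = 149.71712 / 16.911535 ≈ 8.852959

8.8530


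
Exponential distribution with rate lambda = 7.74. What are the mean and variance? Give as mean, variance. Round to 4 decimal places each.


mean = 1/lam, var = 1/lam^2
mean = 1 / 7.74 = 50/387 ≈ 0.129199
lam^2 = 7.74^2 = 59.9076
var = 1 / 59.9076 ≈ 0.016692

0.1292, 0.0167


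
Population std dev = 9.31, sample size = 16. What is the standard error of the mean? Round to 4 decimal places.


SE = sigma / sqrt(n)
sqrt(16) = 4
SE = 9.31 / 4 = 2.3275

2.3275


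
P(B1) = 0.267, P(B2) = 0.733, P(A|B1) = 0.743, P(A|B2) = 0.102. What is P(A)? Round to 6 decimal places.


P(A) = P(A|B1)*P(B1) + P(A|B2)*P(B2)
P(A|B1)*P(B1) = 0.743 * 0.267 = 0.198381
P(A|B2)*P(B2) = 0.102 * 0.733 = 0.074766
P(A) = 0.198381 + 0.074766 = 0.273147

0.273147


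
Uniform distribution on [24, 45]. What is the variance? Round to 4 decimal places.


Var = (b-a)^2 / 12
(b-a)^2 = (45 - 24)^2 = 441
Var = 441/12 = 36.75

36.7500


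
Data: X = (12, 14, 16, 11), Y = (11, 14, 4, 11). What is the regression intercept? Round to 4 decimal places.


a = ybar - b*xbar, where b = sum((xi-xbar)(yi-ybar)) / sum((xi-xbar)^2)
n = 4, xbar = 53/4 = 13.25, ybar = 40/4 = 10
Sxy = sum((xi-xbar)(yi-ybar)) = -17
Sxx = sum((xi-xbar)^2) = 14.75
b = Sxy / Sxx = -68/59 ≈ -1.152542
a = 10 - (-1.152542) * 13.25 = 1491/59 ≈ 25.271186

25.2712


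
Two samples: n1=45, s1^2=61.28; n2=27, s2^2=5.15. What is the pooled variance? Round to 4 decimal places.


sp^2 = ((n1-1)*s1^2 + (n2-1)*s2^2)/(n1+n2-2)
(n1-1)*s1^2 = 44 * 61.28 = 2696.32
(n2-1)*s2^2 = 26 * 5.15 = 133.9
numerator = 2696.32 + 133.9 = 2830.22
n1+n2-2 = 70
sp^2 = 2830.22 / 70 = 141511/3500 ≈ 40.431714

40.4317


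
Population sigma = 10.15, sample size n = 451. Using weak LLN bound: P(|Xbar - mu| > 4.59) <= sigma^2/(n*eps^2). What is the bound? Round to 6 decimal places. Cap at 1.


bound = min(1, sigma^2/(n*eps^2))
sigma^2 = 10.15^2 = 103.0225
n*eps^2 = 451 * 4.59^2 = 451 * 21.0681 = 9501.7131
sigma^2/(n*eps^2) = 103.0225 / 9501.7131 ≈ 0.01084252

0.010843


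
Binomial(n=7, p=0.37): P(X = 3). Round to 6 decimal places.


P = C(n,k) * p^k * (1-p)^(n-k)
C(7,3) = 35
p^k = 0.37^3 = 0.050653
(1-p)^(n-k) = 0.63^4 ≈ 0.1575296
P = 35 * 0.050653 * 0.1575296 ≈ 0.279277

0.279277


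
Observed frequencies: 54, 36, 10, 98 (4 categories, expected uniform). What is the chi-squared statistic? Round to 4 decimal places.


chi2 = sum((O-E)^2/E), E = total/4
total = 198, E = 198/4 = 49.5
(54 - 49.5)^2 / 49.5 = 20.25 / 49.5 = 9/22 ≈ 0.409091
(36 - 49.5)^2 / 49.5 = 182.25 / 49.5 = 81/22 ≈ 3.681818
(10 - 49.5)^2 / 49.5 = 1560.25 / 49.5 = 6241/198 ≈ 31.520202
(98 - 49.5)^2 / 49.5 = 2352.25 / 49.5 = 9409/198 ≈ 47.520202
chi2 = 8230/99 ≈ 83.131313

83.1313


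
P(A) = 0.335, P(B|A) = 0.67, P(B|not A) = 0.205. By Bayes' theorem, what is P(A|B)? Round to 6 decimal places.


P(A|B) = P(B|A)*P(A) / P(B), P(B) = P(B|A)*P(A) + P(B|not A)*P(not A)
P(B|A)*P(A) = 0.67 * 0.335 = 0.22445
P(B|not A)*P(not A) = 0.205 * 0.665 = 0.136325
P(B) = 0.22445 + 0.136325 = 0.360775
P(A|B) = 0.22445 / 0.360775 ≈ 0.62213291

0.622133


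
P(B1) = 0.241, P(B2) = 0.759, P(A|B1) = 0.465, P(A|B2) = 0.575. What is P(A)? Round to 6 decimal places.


P(A) = P(A|B1)*P(B1) + P(A|B2)*P(B2)
P(A|B1)*P(B1) = 0.465 * 0.241 = 0.112065
P(A|B2)*P(B2) = 0.575 * 0.759 = 0.436425
P(A) = 0.112065 + 0.436425 = 0.54849

0.548490


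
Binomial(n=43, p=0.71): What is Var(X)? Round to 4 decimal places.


Var = n*p*(1-p) = 43 * 0.71 * 0.29 = 8.8537

8.8537


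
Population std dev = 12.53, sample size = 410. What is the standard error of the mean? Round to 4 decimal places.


SE = sigma / sqrt(n)
sqrt(410) ≈ 20.248457
SE = 12.53 / 20.248457 ≈ 0.618813

0.6188


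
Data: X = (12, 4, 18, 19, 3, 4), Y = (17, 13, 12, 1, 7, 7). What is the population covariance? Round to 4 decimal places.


Cov = (1/n)*sum((xi-xbar)(yi-ybar))
n = 6, xbar = 60/6 = 10, ybar = 57/6 = 9.5
sum((xi-xbar)(yi-ybar)) = -30
Cov = -30 / 6 = -5

-5.0000


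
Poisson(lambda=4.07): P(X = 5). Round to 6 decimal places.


P = e^(-lam) * lam^k / k!
e^(-4.07) ≈ 0.01707739
lam^k = 4.07^5 ≈ 1116.791362
k! = 5! = 120
P = 0.01707739 * 1116.791362 / 120 ≈ 0.158932

0.158932


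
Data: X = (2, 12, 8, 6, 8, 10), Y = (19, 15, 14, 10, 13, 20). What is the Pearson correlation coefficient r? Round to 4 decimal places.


r = sum((xi-xbar)(yi-ybar)) / sqrt(sum((xi-xbar)^2) * sum((yi-ybar)^2))
n = 6, xbar = 46/6 = 23/3 ≈ 7.666667, ybar = 91/6 ≈ 15.166667
Sxy = sum((xi-xbar)(yi-ybar)) = -11/3 ≈ -3.666667
Sxx = sum((xi-xbar)^2) = 178/3 ≈ 59.333333
Syy = sum((yi-ybar)^2) = 425/6 ≈ 70.833333
sqrt(Sxx*Syy) ≈ 64.828834
r = Sxy / sqrt(Sxx*Syy) = -3.666667 / 64.828834 ≈ -0.056559

-0.0566


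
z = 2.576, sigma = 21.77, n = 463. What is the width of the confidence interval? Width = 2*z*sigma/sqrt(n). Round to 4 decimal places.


width = 2*z*sigma/sqrt(n)
2*z*sigma = 2 * 2.576 * 21.77 = 112.15904
sqrt(463) ≈ 21.517435
width = 112.15904 / 21.517435 ≈ 5.212473

5.2125


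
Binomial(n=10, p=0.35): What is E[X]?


E[X] = n*p = 10 * 0.35 = 3.5

3.5


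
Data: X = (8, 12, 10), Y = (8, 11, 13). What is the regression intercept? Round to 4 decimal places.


a = ybar - b*xbar, where b = sum((xi-xbar)(yi-ybar)) / sum((xi-xbar)^2)
n = 3, xbar = 30/3 = 10, ybar = 32/3 ≈ 10.666667
Sxy = sum((xi-xbar)(yi-ybar)) = 6
Sxx = sum((xi-xbar)^2) = 8
b = Sxy / Sxx = 0.75
a = 10.666667 - 0.75 * 10 = 19/6 ≈ 3.166667

3.1667
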